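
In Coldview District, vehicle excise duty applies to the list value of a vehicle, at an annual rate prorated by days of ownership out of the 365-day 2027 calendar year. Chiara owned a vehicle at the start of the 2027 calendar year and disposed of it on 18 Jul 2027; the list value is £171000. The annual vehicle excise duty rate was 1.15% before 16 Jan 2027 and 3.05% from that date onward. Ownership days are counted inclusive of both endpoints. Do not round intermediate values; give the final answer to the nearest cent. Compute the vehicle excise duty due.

£2710.00

1 Jan – 15 Jan 2027: 15 days at 1.15% → £171000 × 1.15% × 15/365 = £80.8151
16 Jan – 18 Jul 2027: 184 days at 3.05% → £171000 × 3.05% × 184/365 = £2629.1836
Total = £2709.9986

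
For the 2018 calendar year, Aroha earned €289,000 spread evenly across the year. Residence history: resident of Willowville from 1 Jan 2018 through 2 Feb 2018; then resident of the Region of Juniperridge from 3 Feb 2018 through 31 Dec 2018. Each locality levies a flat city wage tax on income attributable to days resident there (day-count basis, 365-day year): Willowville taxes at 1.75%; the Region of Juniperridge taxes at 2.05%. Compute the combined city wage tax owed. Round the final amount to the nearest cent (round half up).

Willowville, 1 Jan – 2 Feb 2018: 33 days → €289,000 × 1.75% × 33/365 = €457.2534
The Region of Juniperridge, 3 Feb – 31 Dec 2018: 332 days → €289,000 × 2.05% × 332/365 = €5,388.8603
Total = €5,846.1137

€5,846.11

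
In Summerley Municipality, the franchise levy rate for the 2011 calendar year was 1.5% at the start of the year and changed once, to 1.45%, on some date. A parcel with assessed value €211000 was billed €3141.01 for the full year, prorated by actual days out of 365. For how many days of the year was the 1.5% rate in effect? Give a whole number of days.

282 days

Let d = days at the first rate; then 365 − d days at the second rate.
€211000 × [1.5%·d + 1.45%·(365−d)] / 365 = €3141.01
Solving gives d = 282, so the new rate took effect on 10 October 2011.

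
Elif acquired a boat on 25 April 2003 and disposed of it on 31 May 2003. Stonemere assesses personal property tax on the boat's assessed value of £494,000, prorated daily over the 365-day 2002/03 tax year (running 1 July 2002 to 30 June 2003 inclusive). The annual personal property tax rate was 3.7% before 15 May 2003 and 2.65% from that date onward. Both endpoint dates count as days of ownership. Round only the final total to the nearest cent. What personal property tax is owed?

25 April – 14 May 2003: 20 days at 3.7% → £494,000 × 3.7% × 20/365 = £1,001.5342
15 May – 31 May 2003: 17 days at 2.65% → £494,000 × 2.65% × 17/365 = £609.7178
Total = £1,611.2521

£1,611.25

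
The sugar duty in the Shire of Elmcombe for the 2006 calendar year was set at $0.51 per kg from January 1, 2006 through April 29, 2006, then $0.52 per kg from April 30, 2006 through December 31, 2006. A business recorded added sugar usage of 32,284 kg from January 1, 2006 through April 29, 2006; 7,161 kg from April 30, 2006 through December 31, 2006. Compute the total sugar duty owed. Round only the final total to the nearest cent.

January 1 – April 29, 2006: 32,284 kg at $0.51/kg → $16,464.84
April 30 – December 31, 2006: 7,161 kg at $0.52/kg → $3,723.72

$20,188.56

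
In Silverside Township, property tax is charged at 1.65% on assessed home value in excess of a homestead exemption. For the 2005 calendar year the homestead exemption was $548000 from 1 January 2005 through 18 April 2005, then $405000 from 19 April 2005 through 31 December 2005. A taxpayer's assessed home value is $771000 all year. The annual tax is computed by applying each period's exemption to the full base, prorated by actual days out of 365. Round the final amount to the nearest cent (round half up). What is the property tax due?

1 January – 18 April 2005: 108 days, exemption $548000 → ($771000 − $548000) × 1.65% × 108/365 = $1088.7288
19 April – 31 December 2005: 257 days, exemption $405000 → ($771000 − $405000) × 1.65% × 257/365 = $4252.1178
Total = $5340.8466

$5340.85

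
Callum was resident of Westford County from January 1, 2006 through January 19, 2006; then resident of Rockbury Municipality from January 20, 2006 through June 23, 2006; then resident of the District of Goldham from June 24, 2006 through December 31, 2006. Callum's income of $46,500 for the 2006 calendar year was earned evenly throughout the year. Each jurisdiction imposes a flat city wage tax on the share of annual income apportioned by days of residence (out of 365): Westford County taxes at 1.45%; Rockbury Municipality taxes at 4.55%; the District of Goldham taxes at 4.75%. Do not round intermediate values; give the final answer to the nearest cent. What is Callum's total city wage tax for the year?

$2,089.38

Westford County, January 1 – January 19, 2006: 19 days → $46,500 × 1.45% × 19/365 = $35.0979
Rockbury Municipality, January 20 – June 23, 2006: 155 days → $46,500 × 4.55% × 155/365 = $898.4692
The District of Goldham, June 24 – December 31, 2006: 191 days → $46,500 × 4.75% × 191/365 = $1,155.8116
Total = $2,089.3788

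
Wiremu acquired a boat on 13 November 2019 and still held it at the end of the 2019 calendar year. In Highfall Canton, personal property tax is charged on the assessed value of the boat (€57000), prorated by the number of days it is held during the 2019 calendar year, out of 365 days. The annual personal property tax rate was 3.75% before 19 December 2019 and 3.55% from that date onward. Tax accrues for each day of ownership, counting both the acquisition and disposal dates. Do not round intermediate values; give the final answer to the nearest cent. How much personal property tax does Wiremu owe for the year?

13 November – 18 December 2019: 36 days at 3.75% → €57000 × 3.75% × 36/365 = €210.8219
19 December – 31 December 2019: 13 days at 3.55% → €57000 × 3.55% × 13/365 = €72.0699
Total = €282.8918

€282.89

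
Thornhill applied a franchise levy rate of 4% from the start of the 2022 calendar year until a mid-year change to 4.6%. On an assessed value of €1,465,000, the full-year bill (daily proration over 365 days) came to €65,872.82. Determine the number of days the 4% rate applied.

63 days

Let d = days at the first rate; then 365 − d days at the second rate.
€1,465,000 × [4%·d + 4.6%·(365−d)] / 365 = €65,872.82
Solving gives d = 63, so the new rate took effect on 5 March 2022.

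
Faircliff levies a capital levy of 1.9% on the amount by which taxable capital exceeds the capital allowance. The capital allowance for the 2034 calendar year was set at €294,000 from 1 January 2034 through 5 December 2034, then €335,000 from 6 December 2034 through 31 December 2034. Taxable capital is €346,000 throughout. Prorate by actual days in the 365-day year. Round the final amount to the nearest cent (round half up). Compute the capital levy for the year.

€932.51

1 January – 5 December 2034: 339 days, exemption €294,000 → (€346,000 − €294,000) × 1.9% × 339/365 = €917.6219
6 December – 31 December 2034: 26 days, exemption €335,000 → (€346,000 − €335,000) × 1.9% × 26/365 = €14.8877
Total = €932.5096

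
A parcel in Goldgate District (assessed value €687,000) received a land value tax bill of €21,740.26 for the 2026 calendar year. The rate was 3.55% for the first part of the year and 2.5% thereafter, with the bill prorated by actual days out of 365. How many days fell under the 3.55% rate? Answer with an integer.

Let d = days at the first rate; then 365 − d days at the second rate.
€687,000 × [3.55%·d + 2.5%·(365−d)] / 365 = €21,740.26
Solving gives d = 231, so the new rate took effect on August 20, 2026.

231 days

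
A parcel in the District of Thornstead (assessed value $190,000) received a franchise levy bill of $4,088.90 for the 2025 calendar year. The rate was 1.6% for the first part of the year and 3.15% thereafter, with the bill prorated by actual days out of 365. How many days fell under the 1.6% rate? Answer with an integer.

Let d = days at the first rate; then 365 − d days at the second rate.
$190,000 × [1.6%·d + 3.15%·(365−d)] / 365 = $4,088.90
Solving gives d = 235, so the new rate took effect on August 24, 2025.

235 days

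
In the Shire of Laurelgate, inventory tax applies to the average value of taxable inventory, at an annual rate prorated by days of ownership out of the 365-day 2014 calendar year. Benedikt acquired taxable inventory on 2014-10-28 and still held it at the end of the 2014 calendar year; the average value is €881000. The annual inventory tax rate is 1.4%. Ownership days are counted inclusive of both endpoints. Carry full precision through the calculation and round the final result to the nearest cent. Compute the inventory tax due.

€2196.47

Days held (2014-10-28 to 2014-12-31): 65 out of 365
Tax = €881000 × 1.4% × 65/365 = €2196.4658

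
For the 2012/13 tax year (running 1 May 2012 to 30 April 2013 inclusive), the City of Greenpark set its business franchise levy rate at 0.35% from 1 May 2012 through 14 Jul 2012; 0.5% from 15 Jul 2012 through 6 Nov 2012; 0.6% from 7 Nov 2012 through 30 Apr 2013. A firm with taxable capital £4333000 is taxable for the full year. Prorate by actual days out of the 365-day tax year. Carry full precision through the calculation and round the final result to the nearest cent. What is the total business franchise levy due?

£22406.95

1 May – 14 Jul 2012: 75 days at 0.35% → £4333000 × 0.35% × 75/365 = £3116.1986
15 Jul – 6 Nov 2012: 115 days at 0.5% → £4333000 × 0.5% × 115/365 = £6825.9589
7 Nov 2012 – 30 Apr 2013: 175 days at 0.6% → £4333000 × 0.6% × 175/365 = £12464.7945
Total = £22406.9521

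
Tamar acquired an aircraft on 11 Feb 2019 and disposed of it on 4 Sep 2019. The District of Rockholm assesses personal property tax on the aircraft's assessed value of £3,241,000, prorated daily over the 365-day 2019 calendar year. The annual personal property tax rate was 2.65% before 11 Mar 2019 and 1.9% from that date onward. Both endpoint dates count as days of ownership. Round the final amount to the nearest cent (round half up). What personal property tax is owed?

11 Feb – 10 Mar 2019: 28 days at 2.65% → £3,241,000 × 2.65% × 28/365 = £6,588.5534
11 Mar – 4 Sep 2019: 178 days at 1.9% → £3,241,000 × 1.9% × 178/365 = £30,030.3068
Total = £36,618.8603

£36,618.86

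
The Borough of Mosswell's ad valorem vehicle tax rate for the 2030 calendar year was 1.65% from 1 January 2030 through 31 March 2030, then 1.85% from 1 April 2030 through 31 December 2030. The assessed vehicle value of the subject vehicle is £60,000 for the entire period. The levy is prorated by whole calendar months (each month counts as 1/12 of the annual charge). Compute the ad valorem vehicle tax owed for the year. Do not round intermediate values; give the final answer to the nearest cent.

1 January – 31 March 2030: 3 months at 1.65% → £60,000 × 1.65% × 3/12 = £247.5000
1 April – 31 December 2030: 9 months at 1.85% → £60,000 × 1.85% × 9/12 = £832.5000
Total = £1,080.0000

£1,080.00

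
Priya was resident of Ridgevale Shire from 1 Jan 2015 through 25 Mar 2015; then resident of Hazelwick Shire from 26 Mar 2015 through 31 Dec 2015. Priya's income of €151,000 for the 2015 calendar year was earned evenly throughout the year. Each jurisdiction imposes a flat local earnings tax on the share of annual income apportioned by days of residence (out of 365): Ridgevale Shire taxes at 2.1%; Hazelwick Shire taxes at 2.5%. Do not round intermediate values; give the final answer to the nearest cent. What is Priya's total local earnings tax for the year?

€3,636.00

Ridgevale Shire, 1 Jan – 25 Mar 2015: 84 days → €151,000 × 2.1% × 84/365 = €729.7644
Hazelwick Shire, 26 Mar – 31 Dec 2015: 281 days → €151,000 × 2.5% × 281/365 = €2,906.2329
Total = €3,635.9973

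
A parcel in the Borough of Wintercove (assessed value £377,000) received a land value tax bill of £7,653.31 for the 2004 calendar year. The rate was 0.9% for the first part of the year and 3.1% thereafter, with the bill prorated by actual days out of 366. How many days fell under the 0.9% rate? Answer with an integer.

178 days

Let d = days at the first rate; then 366 − d days at the second rate.
£377,000 × [0.9%·d + 3.1%·(366−d)] / 366 = £7,653.31
Solving gives d = 178, so the new rate took effect on 27 June 2004.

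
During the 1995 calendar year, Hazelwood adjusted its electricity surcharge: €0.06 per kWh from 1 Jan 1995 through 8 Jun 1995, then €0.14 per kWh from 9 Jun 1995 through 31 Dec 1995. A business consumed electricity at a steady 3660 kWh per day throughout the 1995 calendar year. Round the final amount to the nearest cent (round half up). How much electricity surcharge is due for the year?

1 Jan – 8 Jun 1995: 159 days × 3660 kWh/day = 581,940 kWh at €0.06/kWh → €34916.40
9 Jun – 31 Dec 1995: 206 days × 3660 kWh/day = 753,960 kWh at €0.14/kWh → €105554.40

€140470.80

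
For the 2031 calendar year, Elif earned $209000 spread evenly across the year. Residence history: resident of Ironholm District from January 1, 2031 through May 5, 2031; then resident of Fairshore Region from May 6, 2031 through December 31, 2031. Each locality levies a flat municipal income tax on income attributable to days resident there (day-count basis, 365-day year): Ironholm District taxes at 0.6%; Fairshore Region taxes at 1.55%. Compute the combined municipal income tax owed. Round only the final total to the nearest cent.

$2559.53

Ironholm District, January 1 – May 5, 2031: 125 days → $209000 × 0.6% × 125/365 = $429.4521
Fairshore Region, May 6 – December 31, 2031: 240 days → $209000 × 1.55% × 240/365 = $2130.0822
Total = $2559.5342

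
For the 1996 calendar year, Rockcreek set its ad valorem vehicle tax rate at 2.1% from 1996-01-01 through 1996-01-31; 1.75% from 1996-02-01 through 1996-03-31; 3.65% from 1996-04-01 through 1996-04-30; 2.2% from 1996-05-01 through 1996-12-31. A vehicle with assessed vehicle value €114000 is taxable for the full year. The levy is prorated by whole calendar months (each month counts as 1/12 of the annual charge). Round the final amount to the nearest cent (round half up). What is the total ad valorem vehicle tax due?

1996-01-01 to 1996-01-31: 1 month at 2.1% → €114000 × 2.1% × 1/12 = €199.5000
1996-02-01 to 1996-03-31: 2 months at 1.75% → €114000 × 1.75% × 2/12 = €332.5000
1996-04-01 to 1996-04-30: 1 month at 3.65% → €114000 × 3.65% × 1/12 = €346.7500
1996-05-01 to 1996-12-31: 8 months at 2.2% → €114000 × 2.2% × 8/12 = €1672.0000
Total = €2550.7500

€2550.75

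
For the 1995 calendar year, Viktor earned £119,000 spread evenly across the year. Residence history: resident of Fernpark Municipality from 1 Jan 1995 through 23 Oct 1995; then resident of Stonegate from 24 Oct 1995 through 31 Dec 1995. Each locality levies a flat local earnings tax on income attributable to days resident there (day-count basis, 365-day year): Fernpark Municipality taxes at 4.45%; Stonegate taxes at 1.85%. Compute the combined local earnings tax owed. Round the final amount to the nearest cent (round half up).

£4,710.61

Fernpark Municipality, 1 Jan – 23 Oct 1995: 296 days → £119,000 × 4.45% × 296/365 = £4,294.4329
Stonegate, 24 Oct – 31 Dec 1995: 69 days → £119,000 × 1.85% × 69/365 = £416.1740
Total = £4,710.6068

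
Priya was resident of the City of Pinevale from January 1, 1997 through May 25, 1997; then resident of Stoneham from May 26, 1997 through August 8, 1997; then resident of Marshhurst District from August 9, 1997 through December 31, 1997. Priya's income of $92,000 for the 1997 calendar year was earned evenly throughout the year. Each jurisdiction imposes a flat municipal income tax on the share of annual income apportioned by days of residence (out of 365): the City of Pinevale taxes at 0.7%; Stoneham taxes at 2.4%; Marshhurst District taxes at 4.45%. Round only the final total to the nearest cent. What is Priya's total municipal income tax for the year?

The City of Pinevale, January 1 – May 25, 1997: 145 days → $92,000 × 0.7% × 145/365 = $255.8356
Stoneham, May 26 – August 8, 1997: 75 days → $92,000 × 2.4% × 75/365 = $453.6986
Marshhurst District, August 9 – December 31, 1997: 145 days → $92,000 × 4.45% × 145/365 = $1,626.3836
Total = $2,335.9178

$2,335.92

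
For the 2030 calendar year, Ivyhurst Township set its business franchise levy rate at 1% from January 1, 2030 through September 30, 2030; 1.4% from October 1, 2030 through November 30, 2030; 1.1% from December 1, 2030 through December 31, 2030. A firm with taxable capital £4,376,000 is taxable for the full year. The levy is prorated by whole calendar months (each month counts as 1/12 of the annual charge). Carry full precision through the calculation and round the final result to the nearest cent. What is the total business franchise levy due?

£47,042.00

January 1 – September 30, 2030: 9 months at 1% → £4,376,000 × 1% × 9/12 = £32,820.0000
October 1 – November 30, 2030: 2 months at 1.4% → £4,376,000 × 1.4% × 2/12 = £10,210.6667
December 1 – December 31, 2030: 1 month at 1.1% → £4,376,000 × 1.1% × 1/12 = £4,011.3333
Total = £47,042.0000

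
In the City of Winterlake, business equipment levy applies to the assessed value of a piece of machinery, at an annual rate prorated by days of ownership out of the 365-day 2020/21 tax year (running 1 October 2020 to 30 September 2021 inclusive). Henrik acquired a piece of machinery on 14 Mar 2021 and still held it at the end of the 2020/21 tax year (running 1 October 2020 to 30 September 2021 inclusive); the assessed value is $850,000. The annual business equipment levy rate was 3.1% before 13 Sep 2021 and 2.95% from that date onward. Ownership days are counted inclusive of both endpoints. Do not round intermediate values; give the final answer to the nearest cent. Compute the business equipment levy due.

14 Mar – 12 Sep 2021: 183 days at 3.1% → $850,000 × 3.1% × 183/365 = $13,211.0959
13 Sep – 30 Sep 2021: 18 days at 2.95% → $850,000 × 2.95% × 18/365 = $1,236.5753
Total = $14,447.6712

$14,447.67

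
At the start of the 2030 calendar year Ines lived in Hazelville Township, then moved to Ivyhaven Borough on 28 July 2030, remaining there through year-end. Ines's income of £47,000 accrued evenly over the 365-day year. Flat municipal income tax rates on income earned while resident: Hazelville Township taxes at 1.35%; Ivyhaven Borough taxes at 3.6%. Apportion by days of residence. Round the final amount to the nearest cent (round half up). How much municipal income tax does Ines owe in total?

£1,089.37

Hazelville Township, 1 January – 27 July 2030: 208 days → £47,000 × 1.35% × 208/365 = £361.5781
Ivyhaven Borough, 28 July – 31 December 2030: 157 days → £47,000 × 3.6% × 157/365 = £727.7918
Total = £1,089.3699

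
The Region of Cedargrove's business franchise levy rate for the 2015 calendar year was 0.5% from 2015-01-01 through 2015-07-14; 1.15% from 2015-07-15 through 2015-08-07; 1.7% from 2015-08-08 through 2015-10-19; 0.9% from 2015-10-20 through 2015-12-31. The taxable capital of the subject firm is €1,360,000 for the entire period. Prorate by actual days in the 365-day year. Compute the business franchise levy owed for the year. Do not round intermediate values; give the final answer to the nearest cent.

2015-01-01 to 2015-07-14: 195 days at 0.5% → €1,360,000 × 0.5% × 195/365 = €3,632.8767
2015-07-15 to 2015-08-07: 24 days at 1.15% → €1,360,000 × 1.15% × 24/365 = €1,028.3836
2015-08-08 to 2015-10-19: 73 days at 1.7% → €1,360,000 × 1.7% × 73/365 = €4,624.0000
2015-10-20 to 2015-12-31: 73 days at 0.9% → €1,360,000 × 0.9% × 73/365 = €2,448.0000
Total = €11,733.2603

€11,733.26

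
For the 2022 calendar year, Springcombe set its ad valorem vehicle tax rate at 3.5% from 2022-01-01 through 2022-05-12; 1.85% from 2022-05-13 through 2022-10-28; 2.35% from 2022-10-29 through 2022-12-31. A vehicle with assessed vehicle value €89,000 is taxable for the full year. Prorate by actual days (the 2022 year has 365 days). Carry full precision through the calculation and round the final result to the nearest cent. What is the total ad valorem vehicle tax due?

2022-01-01 to 2022-05-12: 132 days at 3.5% → €89,000 × 3.5% × 132/365 = €1,126.5205
2022-05-13 to 2022-10-28: 169 days at 1.85% → €89,000 × 1.85% × 169/365 = €762.3521
2022-10-29 to 2022-12-31: 64 days at 2.35% → €89,000 × 2.35% × 64/365 = €366.7288
Total = €2,255.6014

€2,255.60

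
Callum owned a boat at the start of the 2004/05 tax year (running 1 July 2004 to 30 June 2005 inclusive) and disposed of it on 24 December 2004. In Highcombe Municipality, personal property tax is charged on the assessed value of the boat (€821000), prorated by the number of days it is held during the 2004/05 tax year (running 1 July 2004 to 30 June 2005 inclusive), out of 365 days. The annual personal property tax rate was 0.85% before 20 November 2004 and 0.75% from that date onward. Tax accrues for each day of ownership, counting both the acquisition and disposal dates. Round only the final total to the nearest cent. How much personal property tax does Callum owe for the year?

€3305.37

1 July – 19 November 2004: 142 days at 0.85% → €821000 × 0.85% × 142/365 = €2714.9233
20 November – 24 December 2004: 35 days at 0.75% → €821000 × 0.75% × 35/365 = €590.4452
Total = €3305.3685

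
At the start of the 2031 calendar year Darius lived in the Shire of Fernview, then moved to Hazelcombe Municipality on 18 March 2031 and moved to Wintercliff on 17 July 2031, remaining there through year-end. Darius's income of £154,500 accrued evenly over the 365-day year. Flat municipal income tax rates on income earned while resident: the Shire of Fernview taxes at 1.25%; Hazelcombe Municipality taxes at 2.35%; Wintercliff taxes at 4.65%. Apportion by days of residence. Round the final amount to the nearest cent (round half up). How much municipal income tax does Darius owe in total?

£4,912.47

The Shire of Fernview, 1 January – 17 March 2031: 76 days → £154,500 × 1.25% × 76/365 = £402.1233
Hazelcombe Municipality, 18 March – 16 July 2031: 121 days → £154,500 × 2.35% × 121/365 = £1,203.6185
Wintercliff, 17 July – 31 December 2031: 168 days → £154,500 × 4.65% × 168/365 = £3,306.7233
Total = £4,912.4651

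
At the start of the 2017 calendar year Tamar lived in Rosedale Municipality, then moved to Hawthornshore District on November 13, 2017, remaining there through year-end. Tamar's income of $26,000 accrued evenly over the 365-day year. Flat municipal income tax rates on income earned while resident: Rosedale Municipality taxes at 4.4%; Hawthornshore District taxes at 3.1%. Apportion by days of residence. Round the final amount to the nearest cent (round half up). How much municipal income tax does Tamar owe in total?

Rosedale Municipality, January 1 – November 12, 2017: 316 days → $26,000 × 4.4% × 316/365 = $990.4219
Hawthornshore District, November 13 – December 31, 2017: 49 days → $26,000 × 3.1% × 49/365 = $108.2027
Total = $1,098.6247

$1,098.62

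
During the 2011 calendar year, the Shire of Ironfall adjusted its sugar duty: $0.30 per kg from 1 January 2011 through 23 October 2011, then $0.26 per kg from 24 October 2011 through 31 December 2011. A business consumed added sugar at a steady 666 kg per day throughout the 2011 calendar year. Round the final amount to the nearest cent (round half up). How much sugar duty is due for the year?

$71088.84

1 January – 23 October 2011: 296 days × 666 kg/day = 197,136 kg at $0.30/kg → $59140.80
24 October – 31 December 2011: 69 days × 666 kg/day = 45,954 kg at $0.26/kg → $11948.04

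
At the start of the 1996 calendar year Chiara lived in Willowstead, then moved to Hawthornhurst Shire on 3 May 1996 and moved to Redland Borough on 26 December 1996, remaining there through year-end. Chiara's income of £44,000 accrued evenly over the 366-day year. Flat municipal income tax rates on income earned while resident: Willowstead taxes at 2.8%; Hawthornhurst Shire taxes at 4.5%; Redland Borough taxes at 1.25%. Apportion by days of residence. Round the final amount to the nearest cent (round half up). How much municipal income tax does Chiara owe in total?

£1,705.18

Willowstead, 1 January – 2 May 1996: 123 days → £44,000 × 2.8% × 123/366 = £414.0328
Hawthornhurst Shire, 3 May – 25 December 1996: 237 days → £44,000 × 4.5% × 237/366 = £1,282.1311
Redland Borough, 26 December – 31 December 1996: 6 days → £44,000 × 1.25% × 6/366 = £9.0164
Total = £1,705.1803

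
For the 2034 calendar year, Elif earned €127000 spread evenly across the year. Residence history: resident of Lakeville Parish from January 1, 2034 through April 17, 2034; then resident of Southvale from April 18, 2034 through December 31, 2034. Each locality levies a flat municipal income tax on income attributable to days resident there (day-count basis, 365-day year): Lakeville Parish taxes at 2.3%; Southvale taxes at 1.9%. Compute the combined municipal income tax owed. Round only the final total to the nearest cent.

Lakeville Parish, January 1 – April 17, 2034: 107 days → €127000 × 2.3% × 107/365 = €856.2932
Southvale, April 18 – December 31, 2034: 258 days → €127000 × 1.9% × 258/365 = €1705.6274
Total = €2561.9205

€2561.92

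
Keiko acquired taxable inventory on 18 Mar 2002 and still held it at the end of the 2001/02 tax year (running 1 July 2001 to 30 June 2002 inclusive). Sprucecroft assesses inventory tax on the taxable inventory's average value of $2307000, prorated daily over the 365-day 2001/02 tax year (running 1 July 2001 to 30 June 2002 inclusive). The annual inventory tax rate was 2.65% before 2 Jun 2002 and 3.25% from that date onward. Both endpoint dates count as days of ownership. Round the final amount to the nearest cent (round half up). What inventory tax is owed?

18 Mar – 1 Jun 2002: 76 days at 2.65% → $2307000 × 2.65% × 76/365 = $12729.5836
2 Jun – 30 Jun 2002: 29 days at 3.25% → $2307000 × 3.25% × 29/365 = $5957.1164
Total = $18686.7000

$18686.70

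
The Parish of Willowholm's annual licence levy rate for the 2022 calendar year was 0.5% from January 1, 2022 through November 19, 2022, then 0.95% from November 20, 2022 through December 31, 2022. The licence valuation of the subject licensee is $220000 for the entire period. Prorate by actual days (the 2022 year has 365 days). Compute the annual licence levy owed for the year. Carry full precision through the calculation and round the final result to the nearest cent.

$1213.92

January 1 – November 19, 2022: 323 days at 0.5% → $220000 × 0.5% × 323/365 = $973.4247
November 20 – December 31, 2022: 42 days at 0.95% → $220000 × 0.95% × 42/365 = $240.4932
Total = $1213.9178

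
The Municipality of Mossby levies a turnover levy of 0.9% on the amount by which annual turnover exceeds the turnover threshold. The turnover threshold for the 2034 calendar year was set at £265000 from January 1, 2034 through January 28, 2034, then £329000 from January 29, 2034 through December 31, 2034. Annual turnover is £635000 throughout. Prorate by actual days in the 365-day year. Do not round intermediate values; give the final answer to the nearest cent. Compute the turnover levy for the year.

£2798.19

January 1 – January 28, 2034: 28 days, exemption £265000 → (£635000 − £265000) × 0.9% × 28/365 = £255.4521
January 29 – December 31, 2034: 337 days, exemption £329000 → (£635000 − £329000) × 0.9% × 337/365 = £2542.7342
Total = £2798.1863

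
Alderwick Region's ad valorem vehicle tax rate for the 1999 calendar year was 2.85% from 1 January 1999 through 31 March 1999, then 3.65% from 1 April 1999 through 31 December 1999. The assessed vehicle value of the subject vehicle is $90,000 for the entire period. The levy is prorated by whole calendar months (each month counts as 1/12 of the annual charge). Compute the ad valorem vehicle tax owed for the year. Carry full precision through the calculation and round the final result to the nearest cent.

1 January – 31 March 1999: 3 months at 2.85% → $90,000 × 2.85% × 3/12 = $641.2500
1 April – 31 December 1999: 9 months at 3.65% → $90,000 × 3.65% × 9/12 = $2,463.7500
Total = $3,105.0000

$3,105.00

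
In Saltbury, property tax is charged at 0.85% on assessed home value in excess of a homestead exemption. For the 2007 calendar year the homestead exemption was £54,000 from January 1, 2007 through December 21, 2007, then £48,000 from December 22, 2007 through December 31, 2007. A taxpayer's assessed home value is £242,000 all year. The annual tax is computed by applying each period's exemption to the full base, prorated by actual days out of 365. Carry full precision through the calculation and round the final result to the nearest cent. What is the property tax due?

January 1 – December 21, 2007: 355 days, exemption £54,000 → (£242,000 − £54,000) × 0.85% × 355/365 = £1,554.2192
December 22 – December 31, 2007: 10 days, exemption £48,000 → (£242,000 − £48,000) × 0.85% × 10/365 = £45.1781
Total = £1,599.3973

£1,599.40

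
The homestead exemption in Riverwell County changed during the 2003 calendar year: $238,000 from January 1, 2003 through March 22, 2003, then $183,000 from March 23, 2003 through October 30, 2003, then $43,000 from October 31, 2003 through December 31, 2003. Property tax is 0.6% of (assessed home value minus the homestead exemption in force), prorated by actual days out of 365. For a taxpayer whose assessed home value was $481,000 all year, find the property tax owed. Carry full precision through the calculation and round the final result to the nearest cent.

$1,857.45

January 1 – March 22, 2003: 81 days, exemption $238,000 → ($481,000 − $238,000) × 0.6% × 81/365 = $323.5562
March 23 – October 30, 2003: 222 days, exemption $183,000 → ($481,000 − $183,000) × 0.6% × 222/365 = $1,087.4959
October 31 – December 31, 2003: 62 days, exemption $43,000 → ($481,000 − $43,000) × 0.6% × 62/365 = $446.4000
Total = $1,857.4521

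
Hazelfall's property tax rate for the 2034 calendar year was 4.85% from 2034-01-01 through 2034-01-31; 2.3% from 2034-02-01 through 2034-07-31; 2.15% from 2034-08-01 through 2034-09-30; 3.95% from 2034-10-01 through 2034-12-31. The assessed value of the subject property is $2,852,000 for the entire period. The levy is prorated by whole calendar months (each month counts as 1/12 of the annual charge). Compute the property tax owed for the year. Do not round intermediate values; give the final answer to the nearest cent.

2034-01-01 to 2034-01-31: 1 month at 4.85% → $2,852,000 × 4.85% × 1/12 = $11,526.8333
2034-02-01 to 2034-07-31: 6 months at 2.3% → $2,852,000 × 2.3% × 6/12 = $32,798.0000
2034-08-01 to 2034-09-30: 2 months at 2.15% → $2,852,000 × 2.15% × 2/12 = $10,219.6667
2034-10-01 to 2034-12-31: 3 months at 3.95% → $2,852,000 × 3.95% × 3/12 = $28,163.5000
Total = $82,708.0000

$82,708.00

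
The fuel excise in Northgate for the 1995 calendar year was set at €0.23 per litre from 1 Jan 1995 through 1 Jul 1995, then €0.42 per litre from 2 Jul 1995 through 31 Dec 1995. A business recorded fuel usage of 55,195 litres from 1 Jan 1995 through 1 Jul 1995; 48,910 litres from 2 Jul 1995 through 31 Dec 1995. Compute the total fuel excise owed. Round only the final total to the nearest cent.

€33,237.05

1 Jan – 1 Jul 1995: 55,195 litres at €0.23/litre → €12,694.85
2 Jul – 31 Dec 1995: 48,910 litres at €0.42/litre → €20,542.20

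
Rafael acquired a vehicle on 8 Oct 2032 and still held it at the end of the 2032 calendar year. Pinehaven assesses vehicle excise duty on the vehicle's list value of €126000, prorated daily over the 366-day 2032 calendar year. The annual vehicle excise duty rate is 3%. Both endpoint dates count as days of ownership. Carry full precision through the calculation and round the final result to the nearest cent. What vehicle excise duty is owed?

€877.87

Days held (8 Oct – 31 Dec 2032): 85 out of 366
Tax = €126000 × 3% × 85/366 = €877.8689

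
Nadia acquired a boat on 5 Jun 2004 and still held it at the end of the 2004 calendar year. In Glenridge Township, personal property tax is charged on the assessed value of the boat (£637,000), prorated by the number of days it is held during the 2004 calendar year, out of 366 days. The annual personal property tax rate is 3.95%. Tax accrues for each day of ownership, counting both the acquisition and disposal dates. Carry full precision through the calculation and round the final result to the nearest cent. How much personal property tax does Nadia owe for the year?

Days held (5 Jun – 31 Dec 2004): 210 out of 366
Tax = £637,000 × 3.95% × 210/366 = £14,436.9262

£14,436.93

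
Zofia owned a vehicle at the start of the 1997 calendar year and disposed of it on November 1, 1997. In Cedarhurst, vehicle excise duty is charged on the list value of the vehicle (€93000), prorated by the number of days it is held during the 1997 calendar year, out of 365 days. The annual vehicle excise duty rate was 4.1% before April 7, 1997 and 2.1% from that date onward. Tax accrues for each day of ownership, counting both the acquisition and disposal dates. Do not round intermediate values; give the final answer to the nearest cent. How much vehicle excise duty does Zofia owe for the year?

January 1 – April 6, 1997: 96 days at 4.1% → €93000 × 4.1% × 96/365 = €1002.8712
April 7 – November 1, 1997: 209 days at 2.1% → €93000 × 2.1% × 209/365 = €1118.2932
Total = €2121.1644

€2121.16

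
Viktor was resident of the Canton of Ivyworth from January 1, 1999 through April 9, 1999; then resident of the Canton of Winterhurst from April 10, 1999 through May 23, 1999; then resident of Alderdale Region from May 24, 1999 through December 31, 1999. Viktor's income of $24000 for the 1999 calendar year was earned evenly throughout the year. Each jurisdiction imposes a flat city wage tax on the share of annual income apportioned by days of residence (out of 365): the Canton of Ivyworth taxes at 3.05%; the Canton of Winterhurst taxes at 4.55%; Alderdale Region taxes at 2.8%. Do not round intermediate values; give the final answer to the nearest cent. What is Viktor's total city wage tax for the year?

$738.90

The Canton of Ivyworth, January 1 – April 9, 1999: 99 days → $24000 × 3.05% × 99/365 = $198.5425
The Canton of Winterhurst, April 10 – May 23, 1999: 44 days → $24000 × 4.55% × 44/365 = $131.6384
Alderdale Region, May 24 – December 31, 1999: 222 days → $24000 × 2.8% × 222/365 = $408.7233
Total = $738.9041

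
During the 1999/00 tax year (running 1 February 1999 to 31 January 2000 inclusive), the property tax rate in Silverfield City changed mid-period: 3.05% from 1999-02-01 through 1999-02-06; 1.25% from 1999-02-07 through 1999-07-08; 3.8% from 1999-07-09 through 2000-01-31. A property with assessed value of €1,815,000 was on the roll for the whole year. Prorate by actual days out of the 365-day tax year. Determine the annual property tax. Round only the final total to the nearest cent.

€49,472.42

1999-02-01 to 1999-02-06: 6 days at 3.05% → €1,815,000 × 3.05% × 6/365 = €909.9863
1999-02-07 to 1999-07-08: 152 days at 1.25% → €1,815,000 × 1.25% × 152/365 = €9,447.9452
1999-07-09 to 2000-01-31: 207 days at 3.8% → €1,815,000 × 3.8% × 207/365 = €39,114.4932
Total = €49,472.4247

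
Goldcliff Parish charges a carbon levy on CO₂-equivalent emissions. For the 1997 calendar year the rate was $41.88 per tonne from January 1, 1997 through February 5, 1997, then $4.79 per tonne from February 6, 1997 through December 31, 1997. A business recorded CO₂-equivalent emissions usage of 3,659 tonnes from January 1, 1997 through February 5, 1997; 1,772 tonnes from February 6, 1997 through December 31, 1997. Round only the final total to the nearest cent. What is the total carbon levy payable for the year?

$161,726.80

January 1 – February 5, 1997: 3,659 tonnes at $41.88/tonne → $153,238.92
February 6 – December 31, 1997: 1,772 tonnes at $4.79/tonne → $8,487.88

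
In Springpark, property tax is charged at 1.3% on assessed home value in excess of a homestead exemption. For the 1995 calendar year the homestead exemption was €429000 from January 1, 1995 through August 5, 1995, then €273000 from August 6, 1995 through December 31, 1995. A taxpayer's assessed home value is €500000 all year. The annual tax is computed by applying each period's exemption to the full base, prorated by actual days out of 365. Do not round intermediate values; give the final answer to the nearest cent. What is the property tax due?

€1745.31

January 1 – August 5, 1995: 217 days, exemption €429000 → (€500000 − €429000) × 1.3% × 217/365 = €548.7425
August 6 – December 31, 1995: 148 days, exemption €273000 → (€500000 − €273000) × 1.3% × 148/365 = €1196.5699
Total = €1745.3123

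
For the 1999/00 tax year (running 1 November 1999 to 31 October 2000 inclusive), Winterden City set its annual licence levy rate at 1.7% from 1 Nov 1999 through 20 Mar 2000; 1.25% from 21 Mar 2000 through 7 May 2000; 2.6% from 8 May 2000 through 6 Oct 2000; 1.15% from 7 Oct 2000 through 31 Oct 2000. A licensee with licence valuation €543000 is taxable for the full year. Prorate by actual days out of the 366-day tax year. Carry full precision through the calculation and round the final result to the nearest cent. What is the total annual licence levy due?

1 Nov 1999 – 20 Mar 2000: 141 days at 1.7% → €543000 × 1.7% × 141/366 = €3556.2049
21 Mar – 7 May 2000: 48 days at 1.25% → €543000 × 1.25% × 48/366 = €890.1639
8 May – 6 Oct 2000: 152 days at 2.6% → €543000 × 2.6% × 152/366 = €5863.2131
7 Oct – 31 Oct 2000: 25 days at 1.15% → €543000 × 1.15% × 25/366 = €426.5369
Total = €10736.1189

€10736.12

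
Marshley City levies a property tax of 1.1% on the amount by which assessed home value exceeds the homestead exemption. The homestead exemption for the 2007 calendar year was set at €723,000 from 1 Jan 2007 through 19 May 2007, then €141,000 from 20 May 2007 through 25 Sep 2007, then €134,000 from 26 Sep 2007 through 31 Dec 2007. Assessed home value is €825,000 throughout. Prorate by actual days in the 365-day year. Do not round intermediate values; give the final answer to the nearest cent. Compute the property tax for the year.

€5,106.44

1 Jan – 19 May 2007: 139 days, exemption €723,000 → (€825,000 − €723,000) × 1.1% × 139/365 = €427.2822
20 May – 25 Sep 2007: 129 days, exemption €141,000 → (€825,000 − €141,000) × 1.1% × 129/365 = €2,659.1671
26 Sep – 31 Dec 2007: 97 days, exemption €134,000 → (€825,000 − €134,000) × 1.1% × 97/365 = €2,019.9918
Total = €5,106.4411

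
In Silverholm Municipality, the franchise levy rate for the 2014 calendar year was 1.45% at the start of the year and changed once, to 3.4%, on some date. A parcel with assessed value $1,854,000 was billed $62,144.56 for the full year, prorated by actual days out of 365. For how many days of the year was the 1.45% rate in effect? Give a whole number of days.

9 days

Let d = days at the first rate; then 365 − d days at the second rate.
$1,854,000 × [1.45%·d + 3.4%·(365−d)] / 365 = $62,144.56
Solving gives d = 9, so the new rate took effect on January 10, 2014.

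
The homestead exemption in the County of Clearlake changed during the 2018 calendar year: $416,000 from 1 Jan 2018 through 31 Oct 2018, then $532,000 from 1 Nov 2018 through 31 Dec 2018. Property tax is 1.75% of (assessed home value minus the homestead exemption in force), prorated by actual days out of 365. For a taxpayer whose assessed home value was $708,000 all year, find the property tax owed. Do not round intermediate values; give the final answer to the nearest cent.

$4,770.74

1 Jan – 31 Oct 2018: 304 days, exemption $416,000 → ($708,000 − $416,000) × 1.75% × 304/365 = $4,256.0000
1 Nov – 31 Dec 2018: 61 days, exemption $532,000 → ($708,000 − $532,000) × 1.75% × 61/365 = $514.7397
Total = $4,770.7397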